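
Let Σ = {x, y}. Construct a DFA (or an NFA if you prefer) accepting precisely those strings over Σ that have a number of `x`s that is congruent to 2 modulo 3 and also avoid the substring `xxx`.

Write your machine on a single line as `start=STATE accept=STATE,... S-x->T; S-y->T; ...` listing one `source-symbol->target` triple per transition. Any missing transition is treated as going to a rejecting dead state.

Handle the two conditions separately and then intersect. The first has 3 states tracking the count of `x`s modulo 3; the second has 4 states tracking partial matches of the forbidden pattern `xxx`. A product state is a pair (one from each), accepting exactly when both do. Equivalent product states are then merged.
        x   y  
>  s0   s1  s0 
   s1   s2  s3 
 * s2   s4  s5 
   s3   s6  s3 
   s4   s4  s4 
 * s5   s7  s5 
 * s6   s8  s5 
   s7   s9  s0 
   s8   s4  s0 
   s9   s4  s3 
(> = start, * = accepting)

start=s0; accept=s2,s5,s6; s0-x->s1; s0-y->s0; s1-x->s2; s1-y->s3; s2-x->s4; s2-y->s5; s3-x->s6; s3-y->s3; s4-x->s4; s4-y->s4; s5-x->s7; s5-y->s5; s6-x->s8; s6-y->s5; s7-x->s9; s7-y->s0; s8-x->s4; s8-y->s0; s9-x->s4; s9-y->s3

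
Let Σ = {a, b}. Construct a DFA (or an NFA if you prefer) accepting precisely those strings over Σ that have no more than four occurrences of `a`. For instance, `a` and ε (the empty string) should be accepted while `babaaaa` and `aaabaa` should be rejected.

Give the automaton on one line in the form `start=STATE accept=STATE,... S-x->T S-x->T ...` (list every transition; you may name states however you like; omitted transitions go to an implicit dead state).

start=q0 accept=q0,q1,q2,q3,q4 q0-a->q1 q0-b->q0 q1-a->q2 q1-b->q1 q2-a->q3 q2-b->q2 q3-a->q4 q3-b->q3 q4-a->q5 q4-b->q4 q5-a->q5 q5-b->q5

Only the number of `a`s matters, and only up to 5. Make a chain q0 → q1 → q2 → q3 → q4 → q5 advanced by each `a` (with q5 absorbing); every other symbol self-loops. The accepting set is {q0, q1, q2, q3, q4}.
A 6-state machine:
        a   b  
>* q0   q1  q0 
 * q1   q2  q1 
 * q2   q3  q2 
 * q3   q4  q3 
 * q4   q5  q4 
   q5   q5  q5 
(> = start, * = accepting)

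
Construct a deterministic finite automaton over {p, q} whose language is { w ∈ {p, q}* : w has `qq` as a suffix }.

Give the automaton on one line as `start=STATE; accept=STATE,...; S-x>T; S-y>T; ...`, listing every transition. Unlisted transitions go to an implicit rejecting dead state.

Let each state record the length of the longest suffix of the input read so far that is also a prefix of `qq`. S1 means the last symbol is `q`; S2 means the last 2 symbols are `qq`. Accept only at S2, where the string currently ends in `qq`.
        p   q  
>  S0   S0  S1 
   S1   S0  S2 
 * S2   S0  S2 
(> = start, * = accepting)

start=S0; accept=S2; S0-p>S0; S0-q>S1; S1-p>S0; S1-q>S2; S2-p>S0; S2-q>S2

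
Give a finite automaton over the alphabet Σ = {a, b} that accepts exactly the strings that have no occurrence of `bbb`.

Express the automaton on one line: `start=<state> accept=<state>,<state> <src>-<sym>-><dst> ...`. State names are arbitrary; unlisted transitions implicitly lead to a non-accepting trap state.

This is the complement of 'contains `bbb`'. Use the same substring-matching states — q0 through q3 holding how much of `bbb` has just been matched — but flip the accepting set: everything except the trap q3 accepts.
With 4 states:
        a   b  
>* q0   q0  q1 
 * q1   q0  q2 
 * q2   q0  q3 
   q3   q3  q3 
(> = start, * = accepting)

start=q0 accept=q0,q1,q2 q0-a->q0 q0-b->q1 q1-a->q0 q1-b->q2 q2-a->q0 q2-b->q3 q3-a->q3 q3-b->q3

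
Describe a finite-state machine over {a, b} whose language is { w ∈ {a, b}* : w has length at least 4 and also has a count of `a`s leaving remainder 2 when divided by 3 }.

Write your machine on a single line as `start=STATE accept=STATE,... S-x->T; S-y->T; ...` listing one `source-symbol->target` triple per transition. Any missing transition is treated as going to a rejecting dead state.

start=s0; accept=s8; s0-a->s1; s0-b->s2; s1-a->s3; s1-b->s4; s2-a->s4; s2-b->s5; s3-a->s5; s3-b->s6; s4-a->s6; s4-b->s7; s5-a->s7; s5-b->s5; s6-a->s5; s6-b->s8; s7-a->s8; s7-b->s7; s8-a->s5; s8-b->s8

Run two small machines in parallel and take their product. One (6 states) tracks the input length, saturating at 5; the other (3 states) tracks the count of `a`s modulo 3. Each combined state is a pair, one component from each; accept when both components accept. Minimizing collapses redundant product states.
        a   b  
>  s0   s1  s2 
   s1   s3  s4 
   s2   s4  s5 
   s3   s5  s6 
   s4   s6  s7 
   s5   s7  s5 
   s6   s5  s8 
   s7   s8  s7 
 * s8   s5  s8 
(> = start, * = accepting)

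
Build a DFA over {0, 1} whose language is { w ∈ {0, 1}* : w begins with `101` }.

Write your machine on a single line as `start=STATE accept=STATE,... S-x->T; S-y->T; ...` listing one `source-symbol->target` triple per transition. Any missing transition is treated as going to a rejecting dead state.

Check the first 3 symbols one by one: s0 through s2 record how many have matched `101` so far; any wrong symbol goes to the dead state s4. After all 3 match we enter the accepting sink s3.
5 states suffice.
        0   1  
>  s0   s4  s1 
   s1   s2  s4 
   s2   s4  s3 
 * s3   s3  s3 
   s4   s4  s4 
(> = start, * = accepting)

start=s0; accept=s3; s0-0->s4; s0-1->s1; s1-0->s2; s1-1->s4; s2-0->s4; s2-1->s3; s3-0->s3; s3-1->s3; s4-0->s4; s4-1->s4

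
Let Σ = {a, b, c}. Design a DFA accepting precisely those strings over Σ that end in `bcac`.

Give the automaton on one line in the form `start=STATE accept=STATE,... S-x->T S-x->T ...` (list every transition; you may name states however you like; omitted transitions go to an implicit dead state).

start=s0 accept=s4 s0-a->s0 s0-b->s1 s0-c->s0 s1-a->s0 s1-b->s1 s1-c->s2 s2-a->s3 s2-b->s1 s2-c->s0 s3-a->s0 s3-b->s1 s3-c->s4 s4-a->s0 s4-b->s1 s4-c->s0

Remember how much of `bcac` the current input suffix matches. State s0 means no match yet; s1 means the last symbol is `b`; s2 means the last 2 symbols are `bc`; s3 means the last 3 symbols are `bca`; s4 means the last 4 symbols are `bcac`. Only s4 accepts. On a mismatch, fall back to the longest proper suffix that is still a prefix of `bcac`.
        a   b   c  
>  s0   s0  s1  s0 
   s1   s0  s1  s2 
   s2   s3  s1  s0 
   s3   s0  s1  s4 
 * s4   s0  s1  s0 
(> = start, * = accepting)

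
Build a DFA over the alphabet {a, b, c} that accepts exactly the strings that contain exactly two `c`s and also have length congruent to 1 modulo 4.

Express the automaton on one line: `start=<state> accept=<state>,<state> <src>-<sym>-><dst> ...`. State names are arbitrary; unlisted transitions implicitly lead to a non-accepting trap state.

Run two small machines in parallel and take their product. One (4 states) tracks the count of `c`s, saturating at 3; the other (4 states) tracks the input length modulo 4. Each combined state is a pair, one component from each; accept when both components accept.
          a    b    c  
>  q0     q1   q1   q2 
   q1     q3   q3   q4 
   q2     q4   q4   q5 
   q3     q6   q6   q7 
   q4     q7   q7   q8 
   q5     q8   q8   q9 
   q6     q0   q0  q10 
   q7    q10  q10  q11 
   q8    q11  q11  q12 
   q9    q12  q12  q12 
   q10    q2   q2  q13 
   q11   q13  q13  q14 
   q12   q14  q14  q14 
 * q13    q5   q5  q15 
   q14   q15  q15  q15 
   q15    q9   q9   q9 
(> = start, * = accepting)

start=q0 accept=q13 q0-a->q1 q0-b->q1 q0-c->q2 q1-a->q3 q1-b->q3 q1-c->q4 q2-a->q4 q2-b->q4 q2-c->q5 q3-a->q6 q3-b->q6 q3-c->q7 q4-a->q7 q4-b->q7 q4-c->q8 q5-a->q8 q5-b->q8 q5-c->q9 q6-a->q0 q6-b->q0 q6-c->q10 q7-a->q10 q7-b->q10 q7-c->q11 q8-a->q11 q8-b->q11 q8-c->q12 q9-a->q12 q9-b->q12 q9-c->q12 q10-a->q2 q10-b->q2 q10-c->q13 q11-a->q13 q11-b->q13 q11-c->q14 q12-a->q14 q12-b->q14 q12-c->q14 q13-a->q5 q13-b->q5 q13-c->q15 q14-a->q15 q14-b->q15 q14-c->q15 q15-a->q9 q15-b->q9 q15-c->q9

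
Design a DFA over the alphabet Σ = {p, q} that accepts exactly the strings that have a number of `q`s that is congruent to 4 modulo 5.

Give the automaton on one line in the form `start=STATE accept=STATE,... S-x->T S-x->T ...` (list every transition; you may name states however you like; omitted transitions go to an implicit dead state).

start=s0 accept=s4 s0-p->s0 s0-q->s1 s1-p->s1 s1-q->s2 s2-p->s2 s2-q->s3 s3-p->s3 s3-q->s4 s4-p->s4 s4-q->s0

The only thing that matters is how many `q`s have appeared, reduced mod 5. Use one state per residue: s0 for 0, …, s4 for 4. Reading `q` moves to the next residue; anything else stays put. s4 is accepting.
A 5-state machine:
        p   q  
>  s0   s0  s1 
   s1   s1  s2 
   s2   s2  s3 
   s3   s3  s4 
 * s4   s4  s0 
(> = start, * = accepting)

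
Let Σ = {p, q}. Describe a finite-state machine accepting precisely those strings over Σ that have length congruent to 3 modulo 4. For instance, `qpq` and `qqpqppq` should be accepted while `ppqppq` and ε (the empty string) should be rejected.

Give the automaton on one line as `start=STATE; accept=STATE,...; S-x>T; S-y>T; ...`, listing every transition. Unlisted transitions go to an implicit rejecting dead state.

start=s0; accept=s3; s0-p>s1; s0-q>s1; s1-p>s2; s1-q>s2; s2-p>s3; s2-q>s3; s3-p>s0; s3-q>s0

Count input length modulo 4: every symbol advances one step around the cycle s0 → s1 → s2 → s3 → s0. Accept at s3.
With 4 states:
        p   q  
>  s0   s1  s1 
   s1   s2  s2 
   s2   s3  s3 
 * s3   s0  s0 
(> = start, * = accepting)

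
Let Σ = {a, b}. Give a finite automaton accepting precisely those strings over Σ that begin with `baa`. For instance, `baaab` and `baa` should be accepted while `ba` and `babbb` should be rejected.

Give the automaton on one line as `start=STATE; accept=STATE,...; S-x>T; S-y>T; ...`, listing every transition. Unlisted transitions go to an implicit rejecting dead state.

Walk along `baa` while the input agrees: from q0 take `b` to q1, and so on. Any deviation drops to the rejecting sink q4. Once q3 is reached the prefix is confirmed and every continuation is accepted.
        a   b  
>  q0   q4  q1 
   q1   q2  q4 
   q2   q3  q4 
 * q3   q3  q3 
   q4   q4  q4 
(> = start, * = accepting)

start=q0; accept=q3; q0-a>q4; q0-b>q1; q1-a>q2; q1-b>q4; q2-a>q3; q2-b>q4; q3-a>q3; q3-b>q3; q4-a>q4; q4-b>q4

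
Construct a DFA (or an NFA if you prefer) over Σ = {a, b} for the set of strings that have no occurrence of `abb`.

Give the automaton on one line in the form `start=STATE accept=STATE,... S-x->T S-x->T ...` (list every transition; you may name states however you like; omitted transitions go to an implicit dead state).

This is the complement of 'contains `abb`'. Use the same substring-matching states — q0 through q3 holding how much of `abb` has just been matched — but flip the accepting set: everything except the trap q3 accepts.
A 4-state machine:
        a   b  
>* q0   q1  q0 
 * q1   q1  q2 
 * q2   q1  q3 
   q3   q3  q3 
(> = start, * = accepting)

start=q0 accept=q0,q1,q2 q0-a->q1 q0-b->q0 q1-a->q1 q1-b->q2 q2-a->q1 q2-b->q3 q3-a->q3 q3-b->q3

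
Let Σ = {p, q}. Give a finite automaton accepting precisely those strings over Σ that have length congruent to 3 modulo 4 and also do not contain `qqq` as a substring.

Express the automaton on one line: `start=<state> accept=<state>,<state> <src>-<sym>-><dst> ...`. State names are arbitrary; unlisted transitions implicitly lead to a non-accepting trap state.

start=A accept=G,H,I A-p->B A-q->C B-p->D B-q->E C-p->D C-q->F D-p->G D-q->H E-p->G E-q->I F-p->G F-q->J G-p->A G-q->K H-p->A H-q->L I-p->A I-q->M J-p->M J-q->M K-p->B K-q->N L-p->B L-q->O M-p->O M-q->O N-p->D N-q->P O-p->P O-q->P P-p->J P-q->J

Run two small machines in parallel and take their product. The first has 4 states tracking the input length modulo 4; the second has 4 states tracking partial matches of the forbidden pattern `qqq`. A product state is a pair (one from each), accepting exactly when both do.
       p  q 
>  A   B  C 
   B   D  E 
   C   D  F 
   D   G  H 
   E   G  I 
   F   G  J 
 * G   A  K 
 * H   A  L 
 * I   A  M 
   J   M  M 
   K   B  N 
   L   B  O 
   M   O  O 
   N   D  P 
   O   P  P 
   P   J  J 
(> = start, * = accepting)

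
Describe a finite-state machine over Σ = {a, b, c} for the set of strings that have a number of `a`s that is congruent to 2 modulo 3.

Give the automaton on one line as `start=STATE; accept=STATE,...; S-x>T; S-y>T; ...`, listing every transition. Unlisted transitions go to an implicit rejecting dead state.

start=s0; accept=s2; s0-a>s1; s0-b>s0; s0-c>s0; s1-a>s2; s1-b>s1; s1-c>s1; s2-a>s0; s2-b>s2; s2-c>s2

The only thing that matters is how many `a`s have appeared, reduced mod 3. Use one state per residue: s0 for 0, …, s2 for 2. Reading `a` moves to the next residue; anything else stays put. s2 is accepting.
        a   b   c  
>  s0   s1  s0  s0 
   s1   s2  s1  s1 
 * s2   s0  s2  s2 
(> = start, * = accepting)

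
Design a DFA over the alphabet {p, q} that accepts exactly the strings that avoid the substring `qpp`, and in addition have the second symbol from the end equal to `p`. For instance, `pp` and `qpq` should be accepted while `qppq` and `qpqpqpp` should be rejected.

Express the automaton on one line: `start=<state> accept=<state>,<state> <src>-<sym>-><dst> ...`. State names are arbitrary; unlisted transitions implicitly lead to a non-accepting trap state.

start=A accept=D,E A-p->B A-q->C B-p->D B-q->E C-p->F C-q->C D-p->D D-q->E E-p->F E-q->C F-p->G F-q->E G-p->G G-q->G

Build one automaton per condition and run them in lockstep. One (4 states) tracks partial matches of the forbidden pattern `qpp`; the other (7 states) tracks the last 2 symbols read. Each combined state is a pair, one component from each; accept when both components accept. Minimizing collapses redundant product states.
A 7-state machine:
       p  q 
>  A   B  C 
   B   D  E 
   C   F  C 
 * D   D  E 
 * E   F  C 
   F   G  E 
   G   G  G 
(> = start, * = accepting)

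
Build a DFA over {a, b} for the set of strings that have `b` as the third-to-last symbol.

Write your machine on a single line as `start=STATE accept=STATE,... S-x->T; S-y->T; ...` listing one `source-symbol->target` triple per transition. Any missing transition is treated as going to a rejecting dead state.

start=s0; accept=s11,s12,s13,s14; s0-a->s1; s0-b->s2; s1-a->s3; s1-b->s4; s2-a->s5; s2-b->s6; s3-a->s7; s3-b->s8; s4-a->s9; s4-b->s10; s5-a->s11; s5-b->s12; s6-a->s13; s6-b->s14; s7-a->s7; s7-b->s8; s8-a->s9; s8-b->s10; s9-a->s11; s9-b->s12; s10-a->s13; s10-b->s14; s11-a->s7; s11-b->s8; s12-a->s9; s12-b->s10; s13-a->s11; s13-b->s12; s14-a->s13; s14-b->s14

Because acceptance depends on a position counted from the end, the machine has to buffer the most recent 3 symbols. Make each state the string of the last up-to-3 symbols read; on input `x` shift the window left and append `x`. Accept when the buffered window has length 3 and begins with `b`.
          a    b  
>  s0     s1   s2 
   s1     s3   s4 
   s2     s5   s6 
   s3     s7   s8 
   s4     s9  s10 
   s5    s11  s12 
   s6    s13  s14 
   s7     s7   s8 
   s8     s9  s10 
   s9    s11  s12 
   s10   s13  s14 
 * s11    s7   s8 
 * s12    s9  s10 
 * s13   s11  s12 
 * s14   s13  s14 
(> = start, * = accepting)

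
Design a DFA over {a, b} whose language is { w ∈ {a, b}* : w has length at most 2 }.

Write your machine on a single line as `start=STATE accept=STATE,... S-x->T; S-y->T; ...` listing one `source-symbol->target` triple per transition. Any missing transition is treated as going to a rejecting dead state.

start=S0; accept=S0,S1,S2; S0-a->S1; S0-b->S1; S1-a->S2; S1-b->S2; S2-a->S3; S2-b->S3; S3-a->S3; S3-b->S3

Count input length up to 3: every symbol moves from S0 toward S3, which means 'more than 2' and absorbs. Accept from {S0, S1, S2}.
4 states suffice.
        a   b  
>* S0   S1  S1 
 * S1   S2  S2 
 * S2   S3  S3 
   S3   S3  S3 
(> = start, * = accepting)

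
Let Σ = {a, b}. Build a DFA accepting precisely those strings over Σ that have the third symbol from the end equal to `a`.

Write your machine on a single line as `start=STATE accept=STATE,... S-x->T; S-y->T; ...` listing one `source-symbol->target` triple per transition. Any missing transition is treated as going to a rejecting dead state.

start=S0; accept=S7,S8,S9,S10; S0-a->S1; S0-b->S2; S1-a->S3; S1-b->S4; S2-a->S5; S2-b->S6; S3-a->S7; S3-b->S8; S4-a->S9; S4-b->S10; S5-a->S11; S5-b->S12; S6-a->S13; S6-b->S14; S7-a->S7; S7-b->S8; S8-a->S9; S8-b->S10; S9-a->S11; S9-b->S12; S10-a->S13; S10-b->S14; S11-a->S7; S11-b->S8; S12-a->S9; S12-b->S10; S13-a->S11; S13-b->S12; S14-a->S13; S14-b->S14

Because acceptance depends on a position counted from the end, the machine has to buffer the most recent 3 symbols. Make each state the string of the last up-to-3 symbols read; on input `x` shift the window left and append `x`. Accept when the buffered window has length 3 and begins with `a`.
15 states suffice.
          a    b  
>  S0     S1   S2 
   S1     S3   S4 
   S2     S5   S6 
   S3     S7   S8 
   S4     S9  S10 
   S5    S11  S12 
   S6    S13  S14 
 * S7     S7   S8 
 * S8     S9  S10 
 * S9    S11  S12 
 * S10   S13  S14 
   S11    S7   S8 
   S12    S9  S10 
   S13   S11  S12 
   S14   S13  S14 
(> = start, * = accepting)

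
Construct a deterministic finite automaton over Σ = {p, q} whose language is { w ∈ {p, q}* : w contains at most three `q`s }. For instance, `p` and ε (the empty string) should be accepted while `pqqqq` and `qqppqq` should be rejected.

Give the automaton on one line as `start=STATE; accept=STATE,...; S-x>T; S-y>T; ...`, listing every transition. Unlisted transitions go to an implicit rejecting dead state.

start=s0; accept=s0,s1,s2,s3; s0-p>s0; s0-q>s1; s1-p>s1; s1-q>s2; s2-p>s2; s2-q>s3; s3-p>s3; s3-q>s4; s4-p>s4; s4-q>s4

Count `q`s, saturating at 4: states s0 through s3 mean 0 through 3 `q`s seen; s4 means more than 3. Each `q` increments (capped at s4); other symbols loop. Accept from {s0, s1, s2, s3}.
A 5-state machine:
        p   q  
>* s0   s0  s1 
 * s1   s1  s2 
 * s2   s2  s3 
 * s3   s3  s4 
   s4   s4  s4 
(> = start, * = accepting)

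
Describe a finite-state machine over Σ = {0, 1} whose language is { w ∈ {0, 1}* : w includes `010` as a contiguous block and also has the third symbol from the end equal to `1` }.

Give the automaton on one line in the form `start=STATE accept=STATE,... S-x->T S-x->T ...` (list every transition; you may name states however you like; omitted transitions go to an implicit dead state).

Handle the two conditions separately and then intersect. One (4 states) tracks whether and how much of `010` has been seen; the other (15 states) tracks the last 3 symbols read. Each combined state is a pair, one component from each; accept when both components accept.
With 22 states:
          0    1  
>  q0     q1   q2 
   q1     q3   q4 
   q2     q5   q6 
   q3     q7   q8 
   q4     q9  q10 
   q5    q11  q12 
   q6    q13  q14 
   q7     q7   q8 
   q8     q9  q10 
   q9    q15  q16 
   q10   q13  q14 
   q11    q7   q8 
   q12    q9  q10 
   q13   q11  q12 
   q14   q13  q14 
 * q15   q17  q18 
 * q16    q9  q19 
   q17   q17  q18 
   q18    q9  q19 
   q19   q20  q21 
 * q20   q15  q16 
 * q21   q20  q21 
(> = start, * = accepting)

start=q0 accept=q15,q16,q20,q21 q0-0->q1 q0-1->q2 q1-0->q3 q1-1->q4 q2-0->q5 q2-1->q6 q3-0->q7 q3-1->q8 q4-0->q9 q4-1->q10 q5-0->q11 q5-1->q12 q6-0->q13 q6-1->q14 q7-0->q7 q7-1->q8 q8-0->q9 q8-1->q10 q9-0->q15 q9-1->q16 q10-0->q13 q10-1->q14 q11-0->q7 q11-1->q8 q12-0->q9 q12-1->q10 q13-0->q11 q13-1->q12 q14-0->q13 q14-1->q14 q15-0->q17 q15-1->q18 q16-0->q9 q16-1->q19 q17-0->q17 q17-1->q18 q18-0->q9 q18-1->q19 q19-0->q20 q19-1->q21 q20-0->q15 q20-1->q16 q21-0->q20 q21-1->q21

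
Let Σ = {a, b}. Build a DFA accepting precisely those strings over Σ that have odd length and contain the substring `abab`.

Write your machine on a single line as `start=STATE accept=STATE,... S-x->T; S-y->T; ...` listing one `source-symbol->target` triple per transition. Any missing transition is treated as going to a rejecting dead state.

start=q0; accept=q9; q0-a->q1; q0-b->q2; q1-a->q3; q1-b->q4; q2-a->q3; q2-b->q0; q3-a->q1; q3-b->q5; q4-a->q6; q4-b->q2; q5-a->q7; q5-b->q0; q6-a->q3; q6-b->q8; q7-a->q1; q7-b->q9; q8-a->q9; q8-b->q9; q9-a->q8; q9-b->q8

Build one automaton per condition and run them in lockstep. The first has 2 states tracking the input length modulo 2; the second has 5 states tracking whether and how much of `abab` has been seen. A product state is a pair (one from each), accepting exactly when both do.
10 states suffice.
        a   b  
>  q0   q1  q2 
   q1   q3  q4 
   q2   q3  q0 
   q3   q1  q5 
   q4   q6  q2 
   q5   q7  q0 
   q6   q3  q8 
   q7   q1  q9 
   q8   q9  q9 
 * q9   q8  q8 
(> = start, * = accepting)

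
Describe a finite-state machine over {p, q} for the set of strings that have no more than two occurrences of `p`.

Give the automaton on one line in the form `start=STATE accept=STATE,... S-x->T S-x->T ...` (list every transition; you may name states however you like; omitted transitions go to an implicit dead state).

start=A accept=A,B,C A-p->B A-q->A B-p->C B-q->B C-p->D C-q->C D-p->D D-q->D

Count `p`s, saturating at 3: states A through C mean 0 through 2 `p`s seen; D means more than 2. Each `p` increments (capped at D); other symbols loop. Accept from {A, B, C}.
A 4-state machine:
       p  q 
>* A   B  A 
 * B   C  B 
 * C   D  C 
   D   D  D 
(> = start, * = accepting)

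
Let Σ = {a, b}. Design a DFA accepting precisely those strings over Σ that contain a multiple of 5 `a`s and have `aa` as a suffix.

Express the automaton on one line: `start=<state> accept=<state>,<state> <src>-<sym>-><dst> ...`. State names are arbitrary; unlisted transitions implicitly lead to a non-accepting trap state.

start=S0 accept=S10 S0-a->S1 S0-b->S0 S1-a->S2 S1-b->S3 S2-a->S4 S2-b->S5 S3-a->S6 S3-b->S3 S4-a->S7 S4-b->S8 S5-a->S9 S5-b->S5 S6-a->S4 S6-b->S5 S7-a->S10 S7-b->S11 S8-a->S12 S8-b->S8 S9-a->S7 S9-b->S8 S10-a->S13 S10-b->S0 S11-a->S14 S11-b->S11 S12-a->S10 S12-b->S11 S13-a->S2 S13-b->S3 S14-a->S13 S14-b->S0

Handle the two conditions separately and then intersect. The first has 5 states tracking the count of `a`s modulo 5; the second has 3 states tracking how much of the suffix `aa` has currently been matched. A product state is a pair (one from each), accepting exactly when both do.
A 15-state machine:
          a    b  
>  S0     S1   S0 
   S1     S2   S3 
   S2     S4   S5 
   S3     S6   S3 
   S4     S7   S8 
   S5     S9   S5 
   S6     S4   S5 
   S7    S10  S11 
   S8    S12   S8 
   S9     S7   S8 
 * S10   S13   S0 
   S11   S14  S11 
   S12   S10  S11 
   S13    S2   S3 
   S14   S13   S0 
(> = start, * = accepting)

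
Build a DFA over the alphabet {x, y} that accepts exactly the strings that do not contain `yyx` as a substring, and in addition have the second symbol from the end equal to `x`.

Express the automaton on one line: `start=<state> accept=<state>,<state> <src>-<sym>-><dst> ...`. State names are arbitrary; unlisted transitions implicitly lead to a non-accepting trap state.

start=S0 accept=S3,S4 S0-x->S1 S0-y->S2 S1-x->S3 S1-y->S4 S2-x->S5 S2-y->S6 S3-x->S3 S3-y->S4 S4-x->S5 S4-y->S6 S5-x->S3 S5-y->S4 S6-x->S7 S6-y->S6 S7-x->S8 S7-y->S9 S8-x->S8 S8-y->S9 S9-x->S7 S9-y->S10 S10-x->S7 S10-y->S10

Handle the two conditions separately and then intersect. One (4 states) tracks partial matches of the forbidden pattern `yyx`; the other (7 states) tracks the last 2 symbols read. Each combined state is a pair, one component from each; accept when both components accept.
11 states suffice.
          x    y  
>  S0     S1   S2 
   S1     S3   S4 
   S2     S5   S6 
 * S3     S3   S4 
 * S4     S5   S6 
   S5     S3   S4 
   S6     S7   S6 
   S7     S8   S9 
   S8     S8   S9 
   S9     S7  S10 
   S10    S7  S10 
(> = start, * = accepting)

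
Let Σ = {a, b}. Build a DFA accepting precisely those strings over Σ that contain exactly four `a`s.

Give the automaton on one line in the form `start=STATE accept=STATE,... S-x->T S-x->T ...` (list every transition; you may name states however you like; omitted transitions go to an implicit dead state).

start=S0 accept=S4 S0-a->S1 S0-b->S0 S1-a->S2 S1-b->S1 S2-a->S3 S2-b->S2 S3-a->S4 S3-b->S3 S4-a->S5 S4-b->S4 S5-a->S5 S5-b->S5

Count `a`s, saturating at 5: states S0 through S4 mean 0 through 4 `a`s seen; S5 means more than 4. Each `a` increments (capped at S5); other symbols loop. Accept from {S4}.
A 6-state machine:
        a   b  
>  S0   S1  S0 
   S1   S2  S1 
   S2   S3  S2 
   S3   S4  S3 
 * S4   S5  S4 
   S5   S5  S5 
(> = start, * = accepting)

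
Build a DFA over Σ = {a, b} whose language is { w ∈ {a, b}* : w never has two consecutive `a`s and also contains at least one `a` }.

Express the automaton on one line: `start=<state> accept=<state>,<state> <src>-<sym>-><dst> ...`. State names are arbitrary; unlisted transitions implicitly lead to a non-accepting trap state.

Handle the two conditions separately and then intersect. The first has 3 states tracking partial matches of the forbidden pattern `aa`; the second has 3 states tracking the count of `a`s, saturating at 2. A product state is a pair (one from each), accepting exactly when both do.
6 states suffice.
        a   b  
>  s0   s1  s0 
 * s1   s2  s3 
   s2   s2  s2 
 * s3   s4  s3 
 * s4   s2  s5 
 * s5   s4  s5 
(> = start, * = accepting)

start=s0 accept=s1,s3,s4,s5 s0-a->s1 s0-b->s0 s1-a->s2 s1-b->s3 s2-a->s2 s2-b->s2 s3-a->s4 s3-b->s3 s4-a->s2 s4-b->s5 s5-a->s4 s5-b->s5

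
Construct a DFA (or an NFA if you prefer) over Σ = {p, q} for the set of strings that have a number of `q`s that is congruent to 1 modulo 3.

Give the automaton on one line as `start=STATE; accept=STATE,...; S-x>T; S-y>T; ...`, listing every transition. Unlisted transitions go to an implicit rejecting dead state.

Keep the running count of `q`s modulo 3: each `q` advances along the cycle S0 → S1 → S2 → S0 while other symbols loop. Accept at S1.
3 states suffice.
        p   q  
>  S0   S0  S1 
 * S1   S1  S2 
   S2   S2  S0 
(> = start, * = accepting)

start=S0; accept=S1; S0-p>S0; S0-q>S1; S1-p>S1; S1-q>S2; S2-p>S2; S2-q>S0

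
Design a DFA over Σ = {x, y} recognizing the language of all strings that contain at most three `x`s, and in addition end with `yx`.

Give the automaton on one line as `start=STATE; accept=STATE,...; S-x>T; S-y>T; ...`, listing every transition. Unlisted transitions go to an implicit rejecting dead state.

start=q0; accept=q5,q8,q9; q0-x>q1; q0-y>q2; q1-x>q3; q1-y>q4; q2-x>q5; q2-y>q2; q3-x>q6; q3-y>q7; q4-x>q8; q4-y>q4; q5-x>q3; q5-y>q4; q6-x>q6; q6-y>q6; q7-x>q9; q7-y>q7; q8-x>q6; q8-y>q7; q9-x>q6; q9-y>q6

Handle the two conditions separately and then intersect. One (5 states) tracks the count of `x`s, saturating at 4; the other (3 states) tracks how much of the suffix `yx` has currently been matched. Each combined state is a pair, one component from each; accept when both components accept. Equivalent product states are then merged.
10 states suffice.
        x   y  
>  q0   q1  q2 
   q1   q3  q4 
   q2   q5  q2 
   q3   q6  q7 
   q4   q8  q4 
 * q5   q3  q4 
   q6   q6  q6 
   q7   q9  q7 
 * q8   q6  q7 
 * q9   q6  q6 
(> = start, * = accepting)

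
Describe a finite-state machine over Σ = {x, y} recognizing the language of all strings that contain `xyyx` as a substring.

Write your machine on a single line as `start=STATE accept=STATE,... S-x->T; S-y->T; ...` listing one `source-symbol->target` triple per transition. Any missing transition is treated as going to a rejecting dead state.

Track how much of `xyyx` has been matched so far: state A is no progress, E is the absorbing accept state reached once `xyyx` has occurred. Intermediate states record partial matches; on a mismatch, fall back to the longest reusable overlap.
       x  y 
>  A   B  A 
   B   B  C 
   C   B  D 
   D   E  A 
 * E   E  E 
(> = start, * = accepting)

start=A; accept=E; A-x->B; A-y->A; B-x->B; B-y->C; C-x->B; C-y->D; D-x->E; D-y->A; E-x->E; E-y->E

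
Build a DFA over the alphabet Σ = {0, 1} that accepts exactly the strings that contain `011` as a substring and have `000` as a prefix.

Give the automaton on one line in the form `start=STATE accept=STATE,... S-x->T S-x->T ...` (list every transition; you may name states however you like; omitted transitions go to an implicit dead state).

Run two small machines in parallel and take their product. The first has 4 states tracking whether and how much of `011` has been seen; the second has 5 states tracking whether the input so far still matches the prefix `000`. A product state is a pair (one from each), accepting exactly when both do. Minimizing collapses redundant product states.
7 states suffice.
        0   1  
>  S0   S1  S2 
   S1   S3  S2 
   S2   S2  S2 
   S3   S4  S2 
   S4   S4  S5 
   S5   S4  S6 
 * S6   S6  S6 
(> = start, * = accepting)

start=S0 accept=S6 S0-0->S1 S0-1->S2 S1-0->S3 S1-1->S2 S2-0->S2 S2-1->S2 S3-0->S4 S3-1->S2 S4-0->S4 S4-1->S5 S5-0->S4 S5-1->S6 S6-0->S6 S6-1->S6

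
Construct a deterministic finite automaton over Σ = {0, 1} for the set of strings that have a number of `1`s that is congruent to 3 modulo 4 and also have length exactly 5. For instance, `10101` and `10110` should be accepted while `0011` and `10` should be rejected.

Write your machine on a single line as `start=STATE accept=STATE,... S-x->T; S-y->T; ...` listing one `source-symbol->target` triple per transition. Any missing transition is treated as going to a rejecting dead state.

start=A; accept=R; A-0->B; A-1->C; B-0->D; B-1->E; C-0->E; C-1->F; D-0->G; D-1->H; E-0->H; E-1->I; F-0->I; F-1->J; G-0->K; G-1->L; H-0->L; H-1->M; I-0->M; I-1->N; J-0->N; J-1->K; K-0->O; K-1->P; L-0->P; L-1->Q; M-0->Q; M-1->R; N-0->R; N-1->O; O-0->S; O-1->T; P-0->T; P-1->U; Q-0->U; Q-1->V; R-0->V; R-1->S; S-0->S; S-1->T; T-0->T; T-1->U; U-0->U; U-1->V; V-0->V; V-1->S

Handle the two conditions separately and then intersect. The first has 4 states tracking the count of `1`s modulo 4; the second has 7 states tracking the input length, saturating at 6. A product state is a pair (one from each), accepting exactly when both do.
       0  1 
>  A   B  C 
   B   D  E 
   C   E  F 
   D   G  H 
   E   H  I 
   F   I  J 
   G   K  L 
   H   L  M 
   I   M  N 
   J   N  K 
   K   O  P 
   L   P  Q 
   M   Q  R 
   N   R  O 
   O   S  T 
   P   T  U 
   Q   U  V 
 * R   V  S 
   S   S  T 
   T   T  U 
   U   U  V 
   V   V  S 
(> = start, * = accepting)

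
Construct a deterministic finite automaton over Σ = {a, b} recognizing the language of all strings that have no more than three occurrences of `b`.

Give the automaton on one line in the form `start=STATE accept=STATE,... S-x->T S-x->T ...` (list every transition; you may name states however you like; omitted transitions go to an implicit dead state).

start=q0 accept=q0,q1,q2,q3 q0-a->q0 q0-b->q1 q1-a->q1 q1-b->q2 q2-a->q2 q2-b->q3 q3-a->q3 q3-b->q4 q4-a->q4 q4-b->q4

Count `b`s, saturating at 4: states q0 through q3 mean 0 through 3 `b`s seen; q4 means more than 3. Each `b` increments (capped at q4); other symbols loop. Accept from {q0, q1, q2, q3}.
        a   b  
>* q0   q0  q1 
 * q1   q1  q2 
 * q2   q2  q3 
 * q3   q3  q4 
   q4   q4  q4 
(> = start, * = accepting)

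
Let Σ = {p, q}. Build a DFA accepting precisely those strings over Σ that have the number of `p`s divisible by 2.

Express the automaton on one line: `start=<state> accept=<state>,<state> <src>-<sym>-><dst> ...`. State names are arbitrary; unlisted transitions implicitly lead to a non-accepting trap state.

start=S0 accept=S0 S0-p->S1 S0-q->S0 S1-p->S0 S1-q->S1

Keep the running count of `p`s modulo 2: each `p` advances along the cycle S0 → S1 → S0 while other symbols loop. Accept at S0.
With 2 states:
        p   q  
>* S0   S1  S0 
   S1   S0  S1 
(> = start, * = accepting)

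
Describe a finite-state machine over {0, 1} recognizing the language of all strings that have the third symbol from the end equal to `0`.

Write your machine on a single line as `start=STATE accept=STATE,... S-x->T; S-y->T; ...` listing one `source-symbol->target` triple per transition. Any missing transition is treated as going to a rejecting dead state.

A DFA must remember the last 3 symbols (since which symbol is third-to-last isn't known until the input ends). Use one state per possible window of the last ≤3 symbols; accept from those whose window starts with `0`.
15 states suffice.
       0  1 
>  A   B  C 
   B   D  E 
   C   F  G 
   D   H  I 
   E   J  K 
   F   L  M 
   G   N  O 
 * H   H  I 
 * I   J  K 
 * J   L  M 
 * K   N  O 
   L   H  I 
   M   J  K 
   N   L  M 
   O   N  O 
(> = start, * = accepting)

start=A; accept=H,I,J,K; A-0->B; A-1->C; B-0->D; B-1->E; C-0->F; C-1->G; D-0->H; D-1->I; E-0->J; E-1->K; F-0->L; F-1->M; G-0->N; G-1->O; H-0->H; H-1->I; I-0->J; I-1->K; J-0->L; J-1->M; K-0->N; K-1->O; L-0->H; L-1->I; M-0->J; M-1->K; N-0->L; N-1->M; O-0->N; O-1->O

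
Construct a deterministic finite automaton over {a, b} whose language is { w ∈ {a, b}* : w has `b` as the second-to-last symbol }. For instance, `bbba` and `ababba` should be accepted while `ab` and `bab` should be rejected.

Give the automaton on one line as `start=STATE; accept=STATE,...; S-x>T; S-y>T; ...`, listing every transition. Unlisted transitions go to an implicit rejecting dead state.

Because acceptance depends on a position counted from the end, the machine has to buffer the most recent 2 symbols. Make each state the string of the last up-to-2 symbols read; on input `x` shift the window left and append `x`. Accept when the buffered window has length 2 and begins with `b`.
A 7-state machine:
        a   b  
>  S0   S1  S2 
   S1   S3  S4 
   S2   S5  S6 
   S3   S3  S4 
   S4   S5  S6 
 * S5   S3  S4 
 * S6   S5  S6 
(> = start, * = accepting)

start=S0; accept=S5,S6; S0-a>S1; S0-b>S2; S1-a>S3; S1-b>S4; S2-a>S5; S2-b>S6; S3-a>S3; S3-b>S4; S4-a>S5; S4-b>S6; S5-a>S3; S5-b>S4; S6-a>S5; S6-b>S6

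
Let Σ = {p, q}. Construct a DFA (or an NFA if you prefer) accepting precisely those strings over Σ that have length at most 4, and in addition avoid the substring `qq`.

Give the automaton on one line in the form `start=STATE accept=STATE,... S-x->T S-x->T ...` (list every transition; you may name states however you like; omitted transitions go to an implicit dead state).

start=A accept=A,B,C,D,E,G,H,I A-p->B A-q->C B-p->D B-q->E C-p->D C-q->F D-p->G D-q->H E-p->G E-q->F F-p->F F-q->F G-p->I G-q->I H-p->I H-q->F I-p->F I-q->F

Build one automaton per condition and run them in lockstep. One (6 states) tracks the input length, saturating at 5; the other (3 states) tracks partial matches of the forbidden pattern `qq`. Each combined state is a pair, one component from each; accept when both components accept. After merging equivalent states the machine shrinks.
A 9-state machine:
       p  q 
>* A   B  C 
 * B   D  E 
 * C   D  F 
 * D   G  H 
 * E   G  F 
   F   F  F 
 * G   I  I 
 * H   I  F 
 * I   F  F 
(> = start, * = accepting)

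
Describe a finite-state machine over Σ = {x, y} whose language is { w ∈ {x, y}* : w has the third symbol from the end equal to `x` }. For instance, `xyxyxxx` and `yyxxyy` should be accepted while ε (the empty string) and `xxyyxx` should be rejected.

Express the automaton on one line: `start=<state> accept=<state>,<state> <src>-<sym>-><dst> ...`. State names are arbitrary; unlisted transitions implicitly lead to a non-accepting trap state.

start=A accept=H,I,J,K A-x->B A-y->C B-x->D B-y->E C-x->F C-y->G D-x->H D-y->I E-x->J E-y->K F-x->L F-y->M G-x->N G-y->O H-x->H H-y->I I-x->J I-y->K J-x->L J-y->M K-x->N K-y->O L-x->H L-y->I M-x->J M-y->K N-x->L N-y->M O-x->N O-y->O

A DFA must remember the last 3 symbols (since which symbol is third-to-last isn't known until the input ends). Use one state per possible window of the last ≤3 symbols; accept from those whose window starts with `x`.
With 15 states:
       x  y 
>  A   B  C 
   B   D  E 
   C   F  G 
   D   H  I 
   E   J  K 
   F   L  M 
   G   N  O 
 * H   H  I 
 * I   J  K 
 * J   L  M 
 * K   N  O 
   L   H  I 
   M   J  K 
   N   L  M 
   O   N  O 
(> = start, * = accepting)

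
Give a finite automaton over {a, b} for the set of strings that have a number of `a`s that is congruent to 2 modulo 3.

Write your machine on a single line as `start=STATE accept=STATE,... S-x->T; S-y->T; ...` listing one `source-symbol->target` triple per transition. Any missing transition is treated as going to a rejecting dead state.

start=s0; accept=s2; s0-a->s1; s0-b->s0; s1-a->s2; s1-b->s1; s2-a->s0; s2-b->s2

Keep the running count of `a`s modulo 3: each `a` advances along the cycle s0 → s1 → s2 → s0 while other symbols loop. Accept at s2.
        a   b  
>  s0   s1  s0 
   s1   s2  s1 
 * s2   s0  s2 
(> = start, * = accepting)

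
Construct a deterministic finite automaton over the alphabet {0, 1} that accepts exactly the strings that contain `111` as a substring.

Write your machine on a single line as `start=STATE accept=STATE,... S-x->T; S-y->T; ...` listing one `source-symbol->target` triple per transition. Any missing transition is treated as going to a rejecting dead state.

start=A; accept=D; A-0->A; A-1->B; B-0->A; B-1->C; C-0->A; C-1->D; D-0->D; D-1->D

States A..C record the length of the longest prefix of `111` that matches the current input suffix. Reaching D means `111` has been seen, and we stay there forever. Accept from D.
A 4-state machine:
       0  1 
>  A   A  B 
   B   A  C 
   C   A  D 
 * D   D  D 
(> = start, * = accepting)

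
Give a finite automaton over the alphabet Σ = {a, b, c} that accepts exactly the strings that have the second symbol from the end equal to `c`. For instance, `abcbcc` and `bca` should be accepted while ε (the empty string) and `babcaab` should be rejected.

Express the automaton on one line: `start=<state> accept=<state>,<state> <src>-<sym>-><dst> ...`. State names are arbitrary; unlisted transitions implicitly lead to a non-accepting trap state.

start=q0 accept=q10,q11,q12 q0-a->q1 q0-b->q2 q0-c->q3 q1-a->q4 q1-b->q5 q1-c->q6 q2-a->q7 q2-b->q8 q2-c->q9 q3-a->q10 q3-b->q11 q3-c->q12 q4-a->q4 q4-b->q5 q4-c->q6 q5-a->q7 q5-b->q8 q5-c->q9 q6-a->q10 q6-b->q11 q6-c->q12 q7-a->q4 q7-b->q5 q7-c->q6 q8-a->q7 q8-b->q8 q8-c->q9 q9-a->q10 q9-b->q11 q9-c->q12 q10-a->q4 q10-b->q5 q10-c->q6 q11-a->q7 q11-b->q8 q11-c->q9 q12-a->q10 q12-b->q11 q12-c->q12

A DFA must remember the last 2 symbols (since which symbol is second-to-last isn't known until the input ends). Use one state per possible window of the last ≤2 symbols; accept from those whose window starts with `c`.
13 states suffice.
          a    b    c  
>  q0     q1   q2   q3 
   q1     q4   q5   q6 
   q2     q7   q8   q9 
   q3    q10  q11  q12 
   q4     q4   q5   q6 
   q5     q7   q8   q9 
   q6    q10  q11  q12 
   q7     q4   q5   q6 
   q8     q7   q8   q9 
   q9    q10  q11  q12 
 * q10    q4   q5   q6 
 * q11    q7   q8   q9 
 * q12   q10  q11  q12 
(> = start, * = accepting)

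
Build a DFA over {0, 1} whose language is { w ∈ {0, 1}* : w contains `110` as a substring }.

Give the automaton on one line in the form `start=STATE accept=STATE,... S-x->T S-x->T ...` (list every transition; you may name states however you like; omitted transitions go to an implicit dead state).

start=A accept=D A-0->A A-1->B B-0->A B-1->C C-0->D C-1->C D-0->D D-1->D

Track how much of `110` has been matched so far: state A is no progress, D is the absorbing accept state reached once `110` has occurred. Intermediate states record partial matches; on a mismatch, fall back to the longest reusable overlap.
       0  1 
>  A   A  B 
   B   A  C 
   C   D  C 
 * D   D  D 
(> = start, * = accepting)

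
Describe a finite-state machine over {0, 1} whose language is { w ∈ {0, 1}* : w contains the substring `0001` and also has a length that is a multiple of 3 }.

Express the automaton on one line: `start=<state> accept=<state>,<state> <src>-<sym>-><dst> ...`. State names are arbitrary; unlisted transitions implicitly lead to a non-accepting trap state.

start=q0 accept=q14 q0-0->q1 q0-1->q2 q1-0->q3 q1-1->q4 q2-0->q5 q2-1->q4 q3-0->q6 q3-1->q0 q4-0->q7 q4-1->q0 q5-0->q8 q5-1->q0 q6-0->q9 q6-1->q10 q7-0->q11 q7-1->q2 q8-0->q9 q8-1->q2 q9-0->q12 q9-1->q13 q10-0->q13 q10-1->q13 q11-0->q12 q11-1->q4 q12-0->q6 q12-1->q14 q13-0->q14 q13-1->q14 q14-0->q10 q14-1->q10

Handle the two conditions separately and then intersect. The first has 5 states tracking whether and how much of `0001` has been seen; the second has 3 states tracking the input length modulo 3. A product state is a pair (one from each), accepting exactly when both do.
With 15 states:
          0    1  
>  q0     q1   q2 
   q1     q3   q4 
   q2     q5   q4 
   q3     q6   q0 
   q4     q7   q0 
   q5     q8   q0 
   q6     q9  q10 
   q7    q11   q2 
   q8     q9   q2 
   q9    q12  q13 
   q10   q13  q13 
   q11   q12   q4 
   q12    q6  q14 
   q13   q14  q14 
 * q14   q10  q10 
(> = start, * = accepting)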